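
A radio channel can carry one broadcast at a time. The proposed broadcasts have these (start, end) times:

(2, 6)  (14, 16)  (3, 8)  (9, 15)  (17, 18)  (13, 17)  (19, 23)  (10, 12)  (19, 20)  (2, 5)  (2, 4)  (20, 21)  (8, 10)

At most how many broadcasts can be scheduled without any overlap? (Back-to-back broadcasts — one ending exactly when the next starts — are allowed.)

7

Greedy by earliest finish: after sorting by end time, pick each interval compatible with the last pick.
Sorted by end: (2,4)  (2,5)  (2,6)  (3,8)  (8,10)  (10,12)  (9,15)  (14,16)  (13,17)  (17,18)  (19,20)  (20,21)  (19,23)
take (2,4); take (8,10); take (10,12); skip (9,15); take (14,16); skip (13,17); take (17,18); take (19,20); take (20,21); skip (19,23).
Selected 7 broadcasts.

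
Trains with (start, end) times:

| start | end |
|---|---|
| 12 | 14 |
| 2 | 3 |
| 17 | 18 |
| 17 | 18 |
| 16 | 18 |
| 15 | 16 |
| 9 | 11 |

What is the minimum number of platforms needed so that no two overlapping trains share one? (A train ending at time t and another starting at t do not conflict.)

Events (time:±→running): 2:+→1 3:-→0 9:+→1 11:-→0 12:+→1 14:-→0 15:+→1 16:-→0 16:+→1 17:+→2 17:+→3 … peak 3.

3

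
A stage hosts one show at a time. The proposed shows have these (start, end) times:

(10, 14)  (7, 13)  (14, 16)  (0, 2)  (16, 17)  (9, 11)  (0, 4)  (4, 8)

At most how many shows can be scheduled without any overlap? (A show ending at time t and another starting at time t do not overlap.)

Order by finish time; keep every interval that doesn't clash with the previous kept one.
By end time: (0,2), (0,4), (4,8), (9,11), (7,13), (10,14), (14,16), (16,17).
Pick (0,2); next start ≥ 2 → (4,8); next start ≥ 8 → (9,11); next start ≥ 11 → (14,16); next start ≥ 16 → (16,17).
Selected 5 shows.

5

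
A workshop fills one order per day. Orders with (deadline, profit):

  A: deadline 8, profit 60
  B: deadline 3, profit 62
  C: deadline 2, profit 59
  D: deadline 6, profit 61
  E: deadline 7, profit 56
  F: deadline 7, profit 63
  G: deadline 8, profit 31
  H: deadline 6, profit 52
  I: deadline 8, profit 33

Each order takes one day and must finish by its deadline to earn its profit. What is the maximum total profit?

446

Sort by profit descending; place each in the latest free slot ≤ its deadline.
By profit: F(d7,63), B(d3,62), D(d6,61), A(d8,60), C(d2,59), E(d7,56), H(d6,52), I(d8,33), G(d8,31)
F→slot 7; B→slot 3; D→slot 6; A→slot 8; C→slot 2; E→slot 5; H→slot 4; I→slot 1; G skipped.
Profit = 33 + 59 + 62 + 52 + 56 + 61 + 63 + 60 = 446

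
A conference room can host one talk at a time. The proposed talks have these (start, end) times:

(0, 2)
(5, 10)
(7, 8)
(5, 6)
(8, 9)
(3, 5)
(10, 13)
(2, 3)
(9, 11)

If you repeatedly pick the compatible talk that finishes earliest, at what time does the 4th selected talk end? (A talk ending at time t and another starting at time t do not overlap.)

6

Sort by end time and greedily take each interval whose start is ≥ the last chosen end.
Sorted by end: (0,2)  (2,3)  (3,5)  (5,6)  (7,8)  (8,9)  (5,10)  (9,11)  (10,13)
take (0,2); take (2,3); take (3,5); take (5,6); take (7,8); take (8,9); take (9,11); skip (10,13).
Selected: (0,2) (2,3) (3,5) (5,6) (7,8) (8,9) (9,11)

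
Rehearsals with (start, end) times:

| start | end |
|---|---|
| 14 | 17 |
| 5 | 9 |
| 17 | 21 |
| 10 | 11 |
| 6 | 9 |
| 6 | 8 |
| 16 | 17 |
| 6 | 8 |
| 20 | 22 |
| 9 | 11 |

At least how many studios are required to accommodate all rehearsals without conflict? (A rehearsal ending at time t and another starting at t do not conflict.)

4

The answer is the maximum number of intervals overlapping at any instant.
Events (time:±→running): 5:+→1 6:+→2 6:+→3 6:+→4 … peak 4.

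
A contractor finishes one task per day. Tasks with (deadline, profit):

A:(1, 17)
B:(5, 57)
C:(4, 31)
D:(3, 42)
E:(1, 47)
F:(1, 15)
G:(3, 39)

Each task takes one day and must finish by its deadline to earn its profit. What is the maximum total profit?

By profit: B(d5,57), E(d1,47), D(d3,42), G(d3,39), C(d4,31), A(d1,17), F(d1,15)
B→slot 5; E→slot 1; D→slot 3; G→slot 2; C→slot 4; A skipped; F skipped.
Profit = 47 + 39 + 42 + 31 + 57 = 216

216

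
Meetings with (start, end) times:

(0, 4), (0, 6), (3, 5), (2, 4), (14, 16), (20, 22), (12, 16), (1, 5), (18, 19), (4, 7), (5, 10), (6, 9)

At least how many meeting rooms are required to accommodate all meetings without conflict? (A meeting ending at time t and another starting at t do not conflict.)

Events (time:±→running): 0:+→1 0:+→2 1:+→3 2:+→4 3:+→5 … peak 5.

5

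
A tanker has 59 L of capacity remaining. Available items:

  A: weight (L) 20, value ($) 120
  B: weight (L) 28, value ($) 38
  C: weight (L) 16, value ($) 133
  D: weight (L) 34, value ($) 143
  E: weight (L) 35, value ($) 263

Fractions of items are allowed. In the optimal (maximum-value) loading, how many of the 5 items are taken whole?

Greedy by value/weight ratio, highest first.
Ratios (sorted): C 8.31, E 7.51, A 6.00, D 4.21, B 1.36
take C (16 @ 133); take E (35 @ 263); take 8/20 of A → 48.00. Capacity used 59/59.
2 item(s) taken whole; one partial (take 8/20 of A).

2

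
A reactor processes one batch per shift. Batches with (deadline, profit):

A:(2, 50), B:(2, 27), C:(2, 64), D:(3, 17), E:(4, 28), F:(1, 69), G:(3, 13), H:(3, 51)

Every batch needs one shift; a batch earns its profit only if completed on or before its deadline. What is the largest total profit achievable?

Sort by profit descending; place each in the latest free slot ≤ its deadline.
Profit order: F=69 C=64 H=51 A=50 E=28 B=27 D=17 G=13
Assign: F→slot 1, C→slot 2, H→slot 3, A skipped, E→slot 4, B skipped, D skipped, G skipped.
Slots: [1:F] [2:C] [3:H] [4:E]
Profit = 69 + 64 + 51 + 28 = 212

212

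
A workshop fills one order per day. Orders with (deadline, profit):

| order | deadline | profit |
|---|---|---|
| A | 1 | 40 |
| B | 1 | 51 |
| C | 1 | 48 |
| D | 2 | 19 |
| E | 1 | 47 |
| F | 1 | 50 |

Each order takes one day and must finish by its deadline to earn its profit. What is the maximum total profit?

70

Sort by profit descending; place each in the latest free slot ≤ its deadline.
Profit order: B=51 F=50 C=48 E=47 A=40 D=19
Assign: B→slot 1, F skipped, C skipped, E skipped, A skipped, D→slot 2.
Slots: [1:B] [2:D]
Profit = 51 + 19 = 70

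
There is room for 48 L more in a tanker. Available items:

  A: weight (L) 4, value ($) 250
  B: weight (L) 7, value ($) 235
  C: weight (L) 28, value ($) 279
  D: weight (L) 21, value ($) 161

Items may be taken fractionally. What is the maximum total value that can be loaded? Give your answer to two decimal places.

833.00

Greedy by value/weight ratio, highest first.
Ratios (sorted): A 62.50, B 33.57, C 9.96, D 7.67
take A (4 @ 250); take B (7 @ 235); take C (28 @ 279); take 9/21 of D → 69.00. Capacity used 48/48.
Total value = 833.00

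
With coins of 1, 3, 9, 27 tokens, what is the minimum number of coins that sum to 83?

5

Greedy: take as many of the largest coin as possible, then repeat with the remainder.
83 − 3×27→2 − 2×1→0
Total coins = 3 + 2 = 5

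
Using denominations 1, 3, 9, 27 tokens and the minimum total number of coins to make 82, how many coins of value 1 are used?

Greedy: take as many of the largest coin as possible, then repeat with the remainder.
82 = 3×27 + 1×1
Count of 1: 1

1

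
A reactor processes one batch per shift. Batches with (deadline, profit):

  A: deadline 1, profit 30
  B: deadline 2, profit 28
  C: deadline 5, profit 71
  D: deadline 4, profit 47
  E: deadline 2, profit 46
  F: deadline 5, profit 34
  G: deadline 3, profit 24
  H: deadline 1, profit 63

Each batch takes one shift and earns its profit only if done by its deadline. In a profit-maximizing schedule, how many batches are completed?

5

By profit: C(d5,71), H(d1,63), D(d4,47), E(d2,46), F(d5,34), A(d1,30), B(d2,28), G(d3,24)
C→slot 5; H→slot 1; D→slot 4; E→slot 2; F→slot 3; A skipped; B skipped; G skipped.
5 of 8 scheduled.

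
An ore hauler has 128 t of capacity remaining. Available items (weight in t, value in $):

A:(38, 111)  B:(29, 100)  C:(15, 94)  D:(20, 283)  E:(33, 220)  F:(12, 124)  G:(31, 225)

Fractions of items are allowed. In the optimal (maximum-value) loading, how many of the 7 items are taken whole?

5

Greedy by value/weight ratio, highest first.
Order: D (283/20=14.15) > F (124/12=10.33) > G (225/31=7.26) > E (220/33=6.67) > C (94/15=6.27) > B (100/29=3.45) > A (111/38=2.92)
Fill: take D (20 @ 283) → take F (12 @ 124) → take G (31 @ 225) → take E (33 @ 220) → take C (15 @ 94) → take 17/29 of B → 58.62; 128/128 used.
5 item(s) taken whole; one partial (take 17/29 of B).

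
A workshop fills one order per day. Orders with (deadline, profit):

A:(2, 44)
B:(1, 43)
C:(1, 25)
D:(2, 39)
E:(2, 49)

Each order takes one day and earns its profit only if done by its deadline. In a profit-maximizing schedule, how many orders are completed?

Sort by profit descending; place each in the latest free slot ≤ its deadline.
Profit order: E=49 A=44 B=43 D=39 C=25
Assign: E→slot 2, A→slot 1, B skipped, D skipped, C skipped.
Slots: [1:A] [2:E]
2 of 5 scheduled.

2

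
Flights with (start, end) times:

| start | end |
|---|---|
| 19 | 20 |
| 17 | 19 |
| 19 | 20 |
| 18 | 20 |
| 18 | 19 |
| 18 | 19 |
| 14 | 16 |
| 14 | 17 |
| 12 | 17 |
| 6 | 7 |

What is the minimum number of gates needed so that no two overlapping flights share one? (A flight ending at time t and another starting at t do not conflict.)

4

The answer is the maximum number of intervals overlapping at any instant.
starts: [6, 12, 14, 14, 17, 18, 18, 18, 19, 19]
ends:   [7, 16, 17, 17, 19, 19, 19, 20, 20, 20]
s6→1 e7→0 s12→1 s14→2 s14→3 e16→2 e17→1 e17→0 s17→1 s18→2 s18→3 s18→4  — peak 4.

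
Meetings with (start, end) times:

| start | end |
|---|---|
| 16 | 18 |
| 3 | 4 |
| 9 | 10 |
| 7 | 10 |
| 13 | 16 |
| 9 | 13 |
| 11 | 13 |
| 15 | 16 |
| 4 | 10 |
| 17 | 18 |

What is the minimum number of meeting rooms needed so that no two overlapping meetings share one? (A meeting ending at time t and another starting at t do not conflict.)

Count concurrent intervals with a sweep; the peak is the room count.
starts: [3, 4, 7, 9, 9, 11, 13, 15, 16, 17]
ends:   [4, 10, 10, 10, 13, 13, 16, 16, 18, 18]
s3→1 e4→0 s4→1 s7→2 s9→3 s9→4  — peak 4.

4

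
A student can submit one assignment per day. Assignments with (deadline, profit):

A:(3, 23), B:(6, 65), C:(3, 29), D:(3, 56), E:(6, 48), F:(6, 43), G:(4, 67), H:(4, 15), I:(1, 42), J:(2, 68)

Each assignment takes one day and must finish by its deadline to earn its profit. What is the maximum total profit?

347

Take jobs in profit order; each goes to the latest open slot no later than its deadline.
Profit order: J=68 G=67 B=65 D=56 E=48 F=43 I=42 C=29 A=23 H=15
Assign: J→slot 2, G→slot 4, B→slot 6, D→slot 3, E→slot 5, F→slot 1, I skipped, C skipped, A skipped, H skipped.
Slots: [1:F] [2:J] [3:D] [4:G] [5:E] [6:B]
Profit = 43 + 68 + 56 + 67 + 48 + 65 = 347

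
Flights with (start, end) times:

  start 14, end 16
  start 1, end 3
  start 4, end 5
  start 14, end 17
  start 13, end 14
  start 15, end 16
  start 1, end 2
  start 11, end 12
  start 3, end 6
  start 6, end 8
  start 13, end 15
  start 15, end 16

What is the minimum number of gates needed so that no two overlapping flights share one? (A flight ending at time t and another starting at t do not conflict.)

Count concurrent intervals with a sweep; the peak is the room count.
Events (time:±→running): 1:+→1 1:+→2 2:-→1 3:-→0 3:+→1 4:+→2 5:-→1 6:-→0 6:+→1 8:-→0 11:+→1 12:-→0 13:+→1 13:+→2 14:-→1 14:+→2 14:+→3 15:-→2 15:+→3 15:+→4 … peak 4.

4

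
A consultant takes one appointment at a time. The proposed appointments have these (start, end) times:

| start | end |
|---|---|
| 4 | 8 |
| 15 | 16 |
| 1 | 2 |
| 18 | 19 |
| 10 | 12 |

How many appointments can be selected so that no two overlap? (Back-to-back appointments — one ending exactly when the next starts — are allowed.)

Greedy by earliest finish: after sorting by end time, pick each interval compatible with the last pick.
By end time: (1,2), (4,8), (10,12), (15,16), (18,19).
Pick (1,2); next start ≥ 2 → (4,8); next start ≥ 8 → (10,12); next start ≥ 12 → (15,16); next start ≥ 16 → (18,19).
Selected 5 appointments.

5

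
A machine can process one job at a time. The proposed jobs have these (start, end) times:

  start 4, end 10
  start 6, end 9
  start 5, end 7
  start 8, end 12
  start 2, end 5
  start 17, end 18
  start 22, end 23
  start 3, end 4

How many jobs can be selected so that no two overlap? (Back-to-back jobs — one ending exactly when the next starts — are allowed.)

Sort by end time and greedily take each interval whose start is ≥ the last chosen end.
Sorted by end: (3,4)  (2,5)  (5,7)  (6,9)  (4,10)  (8,12)  (17,18)  (22,23)
take (3,4); take (5,7); skip (4,10); take (8,12); take (17,18); take (22,23).
Selected 5 jobs.

5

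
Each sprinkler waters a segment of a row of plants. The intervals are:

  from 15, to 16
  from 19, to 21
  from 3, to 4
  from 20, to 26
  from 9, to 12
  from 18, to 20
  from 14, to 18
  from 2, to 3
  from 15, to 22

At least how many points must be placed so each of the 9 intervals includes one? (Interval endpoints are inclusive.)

4

Sorted: [2,3] [3,4] [9,12] [15,16] [14,18] [18,20] [19,21] [15,22] [20,26]
{[2,3],[3,4]} hit by 3; {[9,12]} hit by 12; {[15,16],[14,18]} hit by 16; {[18,20],[19,21],[15,22],[20,26]} hit by 20.
Points: 3, 12, 16, 20 (4 total).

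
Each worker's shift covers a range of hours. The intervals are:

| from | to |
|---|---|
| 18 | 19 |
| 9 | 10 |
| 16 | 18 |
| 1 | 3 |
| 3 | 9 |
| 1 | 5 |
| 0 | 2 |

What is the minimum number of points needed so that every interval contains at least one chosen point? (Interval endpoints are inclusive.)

3

Sorted: [0,2] [1,3] [1,5] [3,9] [9,10] [16,18] [18,19]
{[0,2],[1,3],[1,5]} hit by 2; {[3,9],[9,10]} hit by 9; {[16,18],[18,19]} hit by 18.
Points: 2, 9, 18 (3 total).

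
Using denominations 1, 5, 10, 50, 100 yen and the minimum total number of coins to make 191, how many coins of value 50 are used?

1

191 − 1×100→91 − 1×50→41 − 4×10→1 − 1×1→0
Count of 50: 1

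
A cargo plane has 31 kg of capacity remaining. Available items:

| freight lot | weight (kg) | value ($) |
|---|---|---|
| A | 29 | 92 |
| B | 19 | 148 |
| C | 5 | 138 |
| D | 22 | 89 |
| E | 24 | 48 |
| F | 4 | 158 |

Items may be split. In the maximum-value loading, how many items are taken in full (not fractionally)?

Ratios (sorted): F 39.50, C 27.60, B 7.79, D 4.05, A 3.17, E 2.00
take F (4 @ 158); take C (5 @ 138); take B (19 @ 148); take 3/22 of D → 12.14. Capacity used 31/31.
3 item(s) taken whole; one partial (take 3/22 of D).

3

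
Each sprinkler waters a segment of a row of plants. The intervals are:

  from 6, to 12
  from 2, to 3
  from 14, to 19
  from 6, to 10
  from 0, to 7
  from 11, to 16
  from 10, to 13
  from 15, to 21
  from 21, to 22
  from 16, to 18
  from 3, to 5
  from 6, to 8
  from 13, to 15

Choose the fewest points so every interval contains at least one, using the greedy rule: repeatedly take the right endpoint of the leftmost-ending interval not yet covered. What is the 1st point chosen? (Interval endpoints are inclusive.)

3

Sort by right endpoint; whenever an interval is uncovered, place a point at its right end.
By right end: [2,3]  [3,5]  [0,7]  [6,8]  [6,10]  [6,12]  [10,13]  [13,15]  [11,16]  [16,18]  [14,19]  [15,21]  [21,22]
[2,3] uncovered → point at 3; [6,8] uncovered → point at 8; [10,13] uncovered → point at 13; [16,18] uncovered → point at 18; [21,22] uncovered → point at 22.
Points: 3, 8, 13, 18, 22 (5 total).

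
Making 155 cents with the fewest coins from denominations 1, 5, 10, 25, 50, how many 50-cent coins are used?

155 − 3×50→5 − 1×5→0
Count of 50: 3

3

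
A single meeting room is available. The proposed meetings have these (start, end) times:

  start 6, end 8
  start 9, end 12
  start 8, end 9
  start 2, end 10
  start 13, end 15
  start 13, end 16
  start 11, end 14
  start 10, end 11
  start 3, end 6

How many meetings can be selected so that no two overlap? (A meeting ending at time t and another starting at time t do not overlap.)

Order by finish time; keep every interval that doesn't clash with the previous kept one.
By end time: (3,6), (6,8), (8,9), (2,10), (10,11), (9,12), (11,14), (13,15), (13,16).
Pick (3,6); next start ≥ 6 → (6,8); next start ≥ 8 → (8,9); next start ≥ 9 → (10,11); next start ≥ 11 → (11,14).
Selected 5 meetings.

5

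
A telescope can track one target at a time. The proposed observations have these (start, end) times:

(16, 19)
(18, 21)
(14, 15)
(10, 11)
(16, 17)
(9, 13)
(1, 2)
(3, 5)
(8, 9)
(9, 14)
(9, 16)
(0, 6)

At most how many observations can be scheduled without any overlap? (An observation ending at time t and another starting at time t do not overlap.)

Greedy by earliest finish: after sorting by end time, pick each interval compatible with the last pick.
By end time: (1,2), (3,5), (0,6), (8,9), (10,11), (9,13), (9,14), (14,15), (9,16), (16,17), (16,19), (18,21).
Pick (1,2); next start ≥ 2 → (3,5); next start ≥ 5 → (8,9); next start ≥ 9 → (10,11); next start ≥ 11 → (14,15); next start ≥ 15 → (16,17); next start ≥ 17 → (18,21).
Selected 7 observations.

7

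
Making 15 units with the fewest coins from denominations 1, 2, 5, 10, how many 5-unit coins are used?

15 = 1×10 + 1×5
Count of 5: 1

1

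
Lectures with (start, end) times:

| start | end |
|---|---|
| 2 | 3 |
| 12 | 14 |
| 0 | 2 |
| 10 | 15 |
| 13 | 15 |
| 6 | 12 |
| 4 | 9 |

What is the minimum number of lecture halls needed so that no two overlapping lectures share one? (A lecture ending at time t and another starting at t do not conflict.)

The answer is the maximum number of intervals overlapping at any instant.
starts: [0, 2, 4, 6, 10, 12, 13]
ends:   [2, 3, 9, 12, 14, 15, 15]
s0→1 e2→0 s2→1 e3→0 s4→1 s6→2 e9→1 s10→2 e12→1 s12→2 s13→3  — peak 3.

3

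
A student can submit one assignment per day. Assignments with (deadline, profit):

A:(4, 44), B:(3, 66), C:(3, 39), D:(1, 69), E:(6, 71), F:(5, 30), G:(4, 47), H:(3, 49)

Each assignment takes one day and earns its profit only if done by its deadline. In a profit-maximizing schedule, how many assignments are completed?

Take jobs in profit order; each goes to the latest open slot no later than its deadline.
Profit order: E=71 D=69 B=66 H=49 G=47 A=44 C=39 F=30
Assign: E→slot 6, D→slot 1, B→slot 3, H→slot 2, G→slot 4, A skipped, C skipped, F→slot 5.
Slots: [1:D] [2:H] [3:B] [4:G] [5:F] [6:E]
6 of 8 scheduled.

6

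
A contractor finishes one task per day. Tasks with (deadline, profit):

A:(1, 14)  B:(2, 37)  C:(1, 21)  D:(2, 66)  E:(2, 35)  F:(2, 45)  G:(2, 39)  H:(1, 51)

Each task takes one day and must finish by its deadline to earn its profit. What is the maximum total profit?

117

Take jobs in profit order; each goes to the latest open slot no later than its deadline.
Profit order: D=66 H=51 F=45 G=39 B=37 E=35 C=21 A=14
Assign: D→slot 2, H→slot 1, F skipped, G skipped, B skipped, E skipped, C skipped, A skipped.
Slots: [1:H] [2:D]
Profit = 51 + 66 = 117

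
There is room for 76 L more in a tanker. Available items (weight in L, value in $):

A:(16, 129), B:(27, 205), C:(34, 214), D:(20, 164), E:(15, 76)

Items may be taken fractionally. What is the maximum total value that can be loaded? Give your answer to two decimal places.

579.82

Ratios (sorted): D 8.20, A 8.06, B 7.59, C 6.29, E 5.07
take D (20 @ 164); take A (16 @ 129); take B (27 @ 205); take 13/34 of C → 81.82. Capacity used 76/76.
Total value = 579.82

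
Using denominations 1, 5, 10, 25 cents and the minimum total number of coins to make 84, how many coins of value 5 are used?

84 = 3×25 + 1×5 + 4×1
Count of 5: 1

1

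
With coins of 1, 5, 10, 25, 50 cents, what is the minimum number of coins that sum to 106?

4

Greedy: take as many of the largest coin as possible, then repeat with the remainder.
106 − 2×50→6 − 1×5→1 − 1×1→0
Total coins = 2 + 1 + 1 = 4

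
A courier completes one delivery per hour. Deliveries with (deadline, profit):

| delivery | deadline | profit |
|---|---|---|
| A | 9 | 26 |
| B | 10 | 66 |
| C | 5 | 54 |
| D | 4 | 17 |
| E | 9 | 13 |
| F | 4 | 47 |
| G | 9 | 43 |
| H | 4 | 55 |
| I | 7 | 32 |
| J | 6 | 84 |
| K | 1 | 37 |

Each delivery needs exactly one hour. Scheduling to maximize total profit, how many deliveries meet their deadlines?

Sort by profit descending; place each in the latest free slot ≤ its deadline.
Profit order: J=84 B=66 H=55 C=54 F=47 G=43 K=37 I=32 A=26 D=17 E=13
Assign: J→slot 6, B→slot 10, H→slot 4, C→slot 5, F→slot 3, G→slot 9, K→slot 1, I→slot 7, A→slot 8, D→slot 2, E skipped.
Slots: [1:K] [2:D] [3:F] [4:H] [5:C] [6:J] [7:I] [8:A] [9:G] [10:B]
10 of 11 scheduled.

10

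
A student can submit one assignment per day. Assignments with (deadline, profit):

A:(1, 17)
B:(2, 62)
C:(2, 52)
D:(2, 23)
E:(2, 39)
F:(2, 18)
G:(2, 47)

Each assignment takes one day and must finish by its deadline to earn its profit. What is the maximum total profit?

114

Sort by profit descending; place each in the latest free slot ≤ its deadline.
By profit: B(d2,62), C(d2,52), G(d2,47), E(d2,39), D(d2,23), F(d2,18), A(d1,17)
B→slot 2; C→slot 1; G skipped; E skipped; D skipped; F skipped; A skipped.
Profit = 52 + 62 = 114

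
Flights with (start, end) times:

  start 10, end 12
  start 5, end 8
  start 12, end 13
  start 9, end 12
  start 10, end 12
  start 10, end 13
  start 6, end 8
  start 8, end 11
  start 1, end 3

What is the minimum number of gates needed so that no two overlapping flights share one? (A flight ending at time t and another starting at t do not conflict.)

5

Count concurrent intervals with a sweep; the peak is the room count.
starts: [1, 5, 6, 8, 9, 10, 10, 10, 12]
ends:   [3, 8, 8, 11, 12, 12, 12, 13, 13]
s1→1 e3→0 s5→1 s6→2 e8→1 e8→0 s8→1 s9→2 s10→3 s10→4 s10→5  — peak 5.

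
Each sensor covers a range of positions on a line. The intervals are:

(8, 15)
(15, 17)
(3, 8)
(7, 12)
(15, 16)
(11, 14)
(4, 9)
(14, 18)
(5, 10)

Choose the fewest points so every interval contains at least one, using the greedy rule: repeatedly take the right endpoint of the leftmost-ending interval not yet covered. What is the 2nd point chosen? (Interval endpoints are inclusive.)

14

Process intervals by earliest right end; each time one isn't hit yet, stab at its right endpoint.
Sorted: [3,8] [4,9] [5,10] [7,12] [11,14] [8,15] [15,16] [15,17] [14,18]
{[3,8],[4,9],[5,10],[7,12]} hit by 8; {[11,14],[8,15]} hit by 14; {[15,16],[15,17],[14,18]} hit by 16.
Points: 8, 14, 16 (3 total).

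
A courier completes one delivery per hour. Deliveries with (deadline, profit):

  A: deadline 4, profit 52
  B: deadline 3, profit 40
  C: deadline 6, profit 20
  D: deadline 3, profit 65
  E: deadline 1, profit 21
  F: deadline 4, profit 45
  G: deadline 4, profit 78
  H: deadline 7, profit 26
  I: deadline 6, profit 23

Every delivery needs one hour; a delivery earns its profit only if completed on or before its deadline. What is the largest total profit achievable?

By profit: G(d4,78), D(d3,65), A(d4,52), F(d4,45), B(d3,40), H(d7,26), I(d6,23), E(d1,21), C(d6,20)
G→slot 4; D→slot 3; A→slot 2; F→slot 1; B skipped; H→slot 7; I→slot 6; E skipped; C→slot 5.
Profit = 45 + 52 + 65 + 78 + 20 + 23 + 26 = 309

309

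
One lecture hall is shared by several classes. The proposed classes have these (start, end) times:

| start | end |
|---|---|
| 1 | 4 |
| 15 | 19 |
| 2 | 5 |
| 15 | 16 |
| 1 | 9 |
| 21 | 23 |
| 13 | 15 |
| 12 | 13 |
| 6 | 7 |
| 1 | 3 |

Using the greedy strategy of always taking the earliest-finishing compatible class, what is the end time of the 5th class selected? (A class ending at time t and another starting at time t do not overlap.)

16

Sorted by end: (1,3)  (1,4)  (2,5)  (6,7)  (1,9)  (12,13)  (13,15)  (15,16)  (15,19)  (21,23)
take (1,3); take (6,7); skip (1,9); take (12,13); take (13,15); take (15,16); skip (15,19); take (21,23).
Selected: (1,3) (6,7) (12,13) (13,15) (15,16) (21,23)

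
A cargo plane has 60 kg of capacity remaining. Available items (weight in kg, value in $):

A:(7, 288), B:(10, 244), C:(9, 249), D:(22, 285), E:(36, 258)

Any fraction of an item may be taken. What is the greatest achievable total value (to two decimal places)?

1152.00

Ratios (sorted): A 41.14, C 27.67, B 24.40, D 12.95, E 7.17
take A (7 @ 288); take C (9 @ 249); take B (10 @ 244); take D (22 @ 285); take 12/36 of E → 86.00. Capacity used 60/60.
Total value = 1152.00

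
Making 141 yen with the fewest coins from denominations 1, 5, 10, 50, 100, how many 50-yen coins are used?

0

Greedy: take as many of the largest coin as possible, then repeat with the remainder.
141 − 1×100→41 − 4×10→1 − 1×1→0
Count of 50: 0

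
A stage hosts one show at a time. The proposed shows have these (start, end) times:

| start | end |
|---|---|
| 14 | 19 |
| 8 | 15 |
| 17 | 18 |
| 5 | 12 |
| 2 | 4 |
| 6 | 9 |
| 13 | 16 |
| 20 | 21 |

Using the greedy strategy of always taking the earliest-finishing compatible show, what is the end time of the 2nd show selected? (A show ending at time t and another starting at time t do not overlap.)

Greedy by earliest finish: after sorting by end time, pick each interval compatible with the last pick.
By end time: (2,4), (6,9), (5,12), (8,15), (13,16), (17,18), (14,19), (20,21).
Pick (2,4); next start ≥ 4 → (6,9); next start ≥ 9 → (13,16); next start ≥ 16 → (17,18); next start ≥ 18 → (20,21).
Selected: (2,4) (6,9) (13,16) (17,18) (20,21)

9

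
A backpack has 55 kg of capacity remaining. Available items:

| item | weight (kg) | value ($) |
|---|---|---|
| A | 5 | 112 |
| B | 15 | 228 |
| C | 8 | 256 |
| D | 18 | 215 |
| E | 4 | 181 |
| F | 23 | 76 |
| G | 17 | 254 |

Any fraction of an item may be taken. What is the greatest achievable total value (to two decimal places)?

Greedy by value/weight ratio, highest first.
Order: E (181/4=45.25) > C (256/8=32.00) > A (112/5=22.40) > B (228/15=15.20) > G (254/17=14.94) > D (215/18=11.94) > F (76/23=3.30)
Fill: take E (4 @ 181) → take C (8 @ 256) → take A (5 @ 112) → take B (15 @ 228) → take G (17 @ 254) → take 6/18 of D → 71.67; 55/55 used.
Total value = 1102.67

1102.67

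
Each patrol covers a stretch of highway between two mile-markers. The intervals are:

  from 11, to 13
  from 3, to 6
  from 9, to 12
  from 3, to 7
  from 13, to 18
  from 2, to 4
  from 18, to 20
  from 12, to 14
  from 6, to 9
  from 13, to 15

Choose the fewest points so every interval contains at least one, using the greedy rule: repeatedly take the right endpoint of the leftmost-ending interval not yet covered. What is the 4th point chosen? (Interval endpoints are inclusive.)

Sorted: [2,4] [3,6] [3,7] [6,9] [9,12] [11,13] [12,14] [13,15] [13,18] [18,20]
{[2,4],[3,6],[3,7]} hit by 4; {[6,9],[9,12]} hit by 9; {[11,13],[12,14],[13,15],[13,18]} hit by 13; {[18,20]} hit by 20.
Points: 4, 9, 13, 20 (4 total).

20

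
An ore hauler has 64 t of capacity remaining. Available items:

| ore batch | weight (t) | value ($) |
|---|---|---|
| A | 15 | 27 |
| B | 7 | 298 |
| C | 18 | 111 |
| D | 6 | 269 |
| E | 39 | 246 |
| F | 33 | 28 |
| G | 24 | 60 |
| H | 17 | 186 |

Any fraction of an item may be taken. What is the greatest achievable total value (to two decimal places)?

967.46

Sort by value per unit weight and fill in that order.
Order: D (269/6=44.83) > B (298/7=42.57) > H (186/17=10.94) > E (246/39=6.31) > C (111/18=6.17) > G (60/24=2.50) > A (27/15=1.80) > F (28/33=0.85)
Fill: take D (6 @ 269) → take B (7 @ 298) → take H (17 @ 186) → take 34/39 of E → 214.46; 64/64 used.
Total value = 967.46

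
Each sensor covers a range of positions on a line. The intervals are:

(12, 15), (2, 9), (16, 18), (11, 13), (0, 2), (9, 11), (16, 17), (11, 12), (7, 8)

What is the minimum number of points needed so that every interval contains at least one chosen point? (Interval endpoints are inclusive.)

5

By right end: [0,2]  [7,8]  [2,9]  [9,11]  [11,12]  [11,13]  [12,15]  [16,17]  [16,18]
[0,2] uncovered → point at 2; [7,8] uncovered → point at 8; [9,11] uncovered → point at 11; [12,15] uncovered → point at 15; [16,17] uncovered → point at 17.
Points: 2, 8, 11, 15, 17 (5 total).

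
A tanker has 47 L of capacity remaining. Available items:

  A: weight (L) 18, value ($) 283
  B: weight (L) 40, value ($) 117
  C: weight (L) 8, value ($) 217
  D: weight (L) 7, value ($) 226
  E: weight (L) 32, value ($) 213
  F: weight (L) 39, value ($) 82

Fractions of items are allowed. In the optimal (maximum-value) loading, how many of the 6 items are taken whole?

3

Greedy by value/weight ratio, highest first.
Order: D (226/7=32.29) > C (217/8=27.12) > A (283/18=15.72) > E (213/32=6.66) > B (117/40=2.92) > F (82/39=2.10)
Fill: take D (7 @ 226) → take C (8 @ 217) → take A (18 @ 283) → take 14/32 of E → 93.19; 47/47 used.
3 item(s) taken whole; one partial (take 14/32 of E).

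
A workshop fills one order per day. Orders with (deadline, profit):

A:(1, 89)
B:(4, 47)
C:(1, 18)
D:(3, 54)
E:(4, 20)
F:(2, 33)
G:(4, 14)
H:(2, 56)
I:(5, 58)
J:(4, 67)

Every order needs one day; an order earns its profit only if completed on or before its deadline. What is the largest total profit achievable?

324

Take jobs in profit order; each goes to the latest open slot no later than its deadline.
By profit: A(d1,89), J(d4,67), I(d5,58), H(d2,56), D(d3,54), B(d4,47), F(d2,33), E(d4,20), C(d1,18), G(d4,14)
A→slot 1; J→slot 4; I→slot 5; H→slot 2; D→slot 3; B skipped; F skipped; E skipped; C skipped; G skipped.
Profit = 89 + 56 + 54 + 67 + 58 = 324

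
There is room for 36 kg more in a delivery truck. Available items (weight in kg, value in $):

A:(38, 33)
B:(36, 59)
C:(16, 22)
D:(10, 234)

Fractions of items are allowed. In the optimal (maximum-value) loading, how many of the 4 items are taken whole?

Order: D (234/10=23.40) > B (59/36=1.64) > C (22/16=1.38) > A (33/38=0.87)
Fill: take D (10 @ 234) → take 26/36 of B → 42.61; 36/36 used.
1 item(s) taken whole; one partial (take 26/36 of B).

1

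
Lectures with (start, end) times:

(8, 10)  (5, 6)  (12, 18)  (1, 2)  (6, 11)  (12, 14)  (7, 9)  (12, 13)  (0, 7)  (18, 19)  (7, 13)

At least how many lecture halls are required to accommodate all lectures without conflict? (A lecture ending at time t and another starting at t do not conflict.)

4

The answer is the maximum number of intervals overlapping at any instant.
Events (time:±→running): 0:+→1 1:+→2 2:-→1 5:+→2 6:-→1 6:+→2 7:-→1 7:+→2 7:+→3 8:+→4 … peak 4.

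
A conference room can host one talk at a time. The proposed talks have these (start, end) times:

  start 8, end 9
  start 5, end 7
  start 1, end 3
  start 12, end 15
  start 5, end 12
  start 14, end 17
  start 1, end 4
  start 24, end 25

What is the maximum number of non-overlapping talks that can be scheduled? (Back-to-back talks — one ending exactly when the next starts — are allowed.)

5

Sorted by end: (1,3)  (1,4)  (5,7)  (8,9)  (5,12)  (12,15)  (14,17)  (24,25)
take (1,3); skip (1,4); take (5,7); take (8,9); take (12,15); take (24,25).
Selected 5 talks.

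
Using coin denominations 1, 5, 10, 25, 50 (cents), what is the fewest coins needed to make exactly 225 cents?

Use the largest denomination that fits, subtract, and repeat.
225 = 4×50 + 1×25
Total coins = 4 + 1 = 5

5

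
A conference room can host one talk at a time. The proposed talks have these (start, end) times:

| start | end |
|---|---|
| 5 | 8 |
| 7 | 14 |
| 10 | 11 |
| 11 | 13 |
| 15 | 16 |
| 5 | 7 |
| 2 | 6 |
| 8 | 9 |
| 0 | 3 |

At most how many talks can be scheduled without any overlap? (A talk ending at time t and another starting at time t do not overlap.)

6

Greedy by earliest finish: after sorting by end time, pick each interval compatible with the last pick.
Sorted by end: (0,3)  (2,6)  (5,7)  (5,8)  (8,9)  (10,11)  (11,13)  (7,14)  (15,16)
take (0,3); skip (2,6); take (5,7); take (8,9); take (10,11); take (11,13); take (15,16).
Selected 6 talks.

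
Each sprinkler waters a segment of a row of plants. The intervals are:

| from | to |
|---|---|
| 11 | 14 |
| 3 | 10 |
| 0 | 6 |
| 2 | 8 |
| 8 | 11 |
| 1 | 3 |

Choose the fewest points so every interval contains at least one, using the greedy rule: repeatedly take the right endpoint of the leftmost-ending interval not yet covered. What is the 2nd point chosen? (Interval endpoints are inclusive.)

Sort by right endpoint; whenever an interval is uncovered, place a point at its right end.
Sorted: [1,3] [0,6] [2,8] [3,10] [8,11] [11,14]
{[1,3],[0,6],[2,8],[3,10]} hit by 3; {[8,11],[11,14]} hit by 11.
Points: 3, 11 (2 total).

11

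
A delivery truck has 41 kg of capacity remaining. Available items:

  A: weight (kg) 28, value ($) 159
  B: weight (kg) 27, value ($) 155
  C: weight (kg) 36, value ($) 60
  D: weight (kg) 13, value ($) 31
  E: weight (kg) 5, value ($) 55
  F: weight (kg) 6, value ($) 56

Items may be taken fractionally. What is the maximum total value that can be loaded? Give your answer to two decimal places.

Greedy by value/weight ratio, highest first.
Ratios (sorted): E 11.00, F 9.33, B 5.74, A 5.68, D 2.38, C 1.67
take E (5 @ 55); take F (6 @ 56); take B (27 @ 155); take 3/28 of A → 17.04. Capacity used 41/41.
Total value = 283.04

283.04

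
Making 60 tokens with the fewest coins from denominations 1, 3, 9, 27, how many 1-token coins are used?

0

60 = 2×27 + 2×3
Count of 1: 0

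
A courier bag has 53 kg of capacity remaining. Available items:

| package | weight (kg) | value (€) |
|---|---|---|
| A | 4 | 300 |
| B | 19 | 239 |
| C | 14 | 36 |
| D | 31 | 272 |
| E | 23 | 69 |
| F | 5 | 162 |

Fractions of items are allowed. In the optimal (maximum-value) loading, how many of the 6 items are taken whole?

3

Sort by value per unit weight and fill in that order.
Ratios (sorted): A 75.00, F 32.40, B 12.58, D 8.77, E 3.00, C 2.57
take A (4 @ 300); take F (5 @ 162); take B (19 @ 239); take 25/31 of D → 219.35. Capacity used 53/53.
3 item(s) taken whole; one partial (take 25/31 of D).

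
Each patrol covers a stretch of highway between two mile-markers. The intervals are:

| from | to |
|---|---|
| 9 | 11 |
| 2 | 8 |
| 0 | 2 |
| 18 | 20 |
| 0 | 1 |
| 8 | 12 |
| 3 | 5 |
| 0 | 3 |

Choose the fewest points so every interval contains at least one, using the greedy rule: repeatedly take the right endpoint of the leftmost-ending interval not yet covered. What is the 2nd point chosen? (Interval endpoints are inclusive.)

Process intervals by earliest right end; each time one isn't hit yet, stab at its right endpoint.
By right end: [0,1]  [0,2]  [0,3]  [3,5]  [2,8]  [9,11]  [8,12]  [18,20]
[0,1] uncovered → point at 1; [3,5] uncovered → point at 5; [9,11] uncovered → point at 11; [18,20] uncovered → point at 20.
Points: 1, 5, 11, 20 (4 total).

5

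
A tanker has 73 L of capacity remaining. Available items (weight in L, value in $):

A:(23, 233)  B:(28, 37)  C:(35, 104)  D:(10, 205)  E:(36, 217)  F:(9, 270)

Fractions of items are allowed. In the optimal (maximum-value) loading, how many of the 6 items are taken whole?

3

Greedy by value/weight ratio, highest first.
Order: F (270/9=30.00) > D (205/10=20.50) > A (233/23=10.13) > E (217/36=6.03) > C (104/35=2.97) > B (37/28=1.32)
Fill: take F (9 @ 270) → take D (10 @ 205) → take A (23 @ 233) → take 31/36 of E → 186.86; 73/73 used.
3 item(s) taken whole; one partial (take 31/36 of E).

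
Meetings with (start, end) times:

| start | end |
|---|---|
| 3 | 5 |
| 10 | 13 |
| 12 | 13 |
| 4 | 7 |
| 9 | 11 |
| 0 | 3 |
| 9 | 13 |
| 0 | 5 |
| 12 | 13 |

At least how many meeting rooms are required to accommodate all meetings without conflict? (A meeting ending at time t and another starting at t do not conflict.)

The answer is the maximum number of intervals overlapping at any instant.
starts: [0, 0, 3, 4, 9, 9, 10, 12, 12]
ends:   [3, 5, 5, 7, 11, 13, 13, 13, 13]
s0→1 s0→2 e3→1 s3→2 s4→3 e5→2 e5→1 e7→0 s9→1 s9→2 s10→3 e11→2 s12→3 s12→4  — peak 4.

4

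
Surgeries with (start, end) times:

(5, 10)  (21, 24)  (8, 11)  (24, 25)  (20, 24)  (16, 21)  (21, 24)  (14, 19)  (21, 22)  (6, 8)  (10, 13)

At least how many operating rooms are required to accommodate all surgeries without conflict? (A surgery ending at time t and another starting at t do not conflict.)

The answer is the maximum number of intervals overlapping at any instant.
Events (time:±→running): 5:+→1 6:+→2 8:-→1 8:+→2 10:-→1 10:+→2 11:-→1 13:-→0 14:+→1 16:+→2 19:-→1 20:+→2 21:-→1 21:+→2 21:+→3 21:+→4 … peak 4.

4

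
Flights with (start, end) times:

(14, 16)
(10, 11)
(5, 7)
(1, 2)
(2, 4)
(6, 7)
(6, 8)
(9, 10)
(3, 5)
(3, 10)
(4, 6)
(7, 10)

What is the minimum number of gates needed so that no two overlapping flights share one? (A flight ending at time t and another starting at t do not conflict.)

The answer is the maximum number of intervals overlapping at any instant.
Events (time:±→running): 1:+→1 2:-→0 2:+→1 3:+→2 3:+→3 4:-→2 4:+→3 5:-→2 5:+→3 6:-→2 6:+→3 6:+→4 … peak 4.

4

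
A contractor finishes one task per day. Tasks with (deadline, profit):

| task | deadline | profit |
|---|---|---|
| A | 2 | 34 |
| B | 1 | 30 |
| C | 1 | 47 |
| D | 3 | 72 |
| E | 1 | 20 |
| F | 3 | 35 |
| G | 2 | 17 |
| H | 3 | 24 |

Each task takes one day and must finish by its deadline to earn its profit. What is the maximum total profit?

154

Take jobs in profit order; each goes to the latest open slot no later than its deadline.
Profit order: D=72 C=47 F=35 A=34 B=30 H=24 E=20 G=17
Assign: D→slot 3, C→slot 1, F→slot 2, A skipped, B skipped, H skipped, E skipped, G skipped.
Slots: [1:C] [2:F] [3:D]
Profit = 47 + 35 + 72 = 154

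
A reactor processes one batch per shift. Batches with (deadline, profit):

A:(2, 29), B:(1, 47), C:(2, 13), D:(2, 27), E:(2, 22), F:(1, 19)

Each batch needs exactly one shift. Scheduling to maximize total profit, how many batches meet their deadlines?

Profit order: B=47 A=29 D=27 E=22 F=19 C=13
Assign: B→slot 1, A→slot 2, D skipped, E skipped, F skipped, C skipped.
Slots: [1:B] [2:A]
2 of 6 scheduled.

2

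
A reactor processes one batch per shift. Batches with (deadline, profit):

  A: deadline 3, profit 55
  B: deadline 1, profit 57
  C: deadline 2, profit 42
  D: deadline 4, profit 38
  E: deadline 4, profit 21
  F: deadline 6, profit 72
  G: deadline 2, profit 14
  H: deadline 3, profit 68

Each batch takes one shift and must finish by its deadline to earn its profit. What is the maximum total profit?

Take jobs in profit order; each goes to the latest open slot no later than its deadline.
By profit: F(d6,72), H(d3,68), B(d1,57), A(d3,55), C(d2,42), D(d4,38), E(d4,21), G(d2,14)
F→slot 6; H→slot 3; B→slot 1; A→slot 2; C skipped; D→slot 4; E skipped; G skipped.
Profit = 57 + 55 + 68 + 38 + 72 = 290

290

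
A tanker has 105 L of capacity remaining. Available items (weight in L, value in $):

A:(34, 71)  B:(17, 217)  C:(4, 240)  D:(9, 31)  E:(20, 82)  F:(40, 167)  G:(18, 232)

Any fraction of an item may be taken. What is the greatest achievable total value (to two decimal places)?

Order: C (240/4=60.00) > G (232/18=12.89) > B (217/17=12.76) > F (167/40=4.17) > E (82/20=4.10) > D (31/9=3.44) > A (71/34=2.09)
Fill: take C (4 @ 240) → take G (18 @ 232) → take B (17 @ 217) → take F (40 @ 167) → take E (20 @ 82) → take 6/9 of D → 20.67; 105/105 used.
Total value = 958.67

958.67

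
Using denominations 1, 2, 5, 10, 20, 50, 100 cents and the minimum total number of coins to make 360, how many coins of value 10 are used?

Greedy: take as many of the largest coin as possible, then repeat with the remainder.
360 = 3×100 + 1×50 + 1×10
Count of 10: 1

1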